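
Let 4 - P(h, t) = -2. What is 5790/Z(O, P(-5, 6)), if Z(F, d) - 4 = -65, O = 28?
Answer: -5790/61 ≈ -94.918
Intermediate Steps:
P(h, t) = 6 (P(h, t) = 4 - 1*(-2) = 4 + 2 = 6)
Z(F, d) = -61 (Z(F, d) = 4 - 65 = -61)
5790/Z(O, P(-5, 6)) = 5790/(-61) = 5790*(-1/61) = -5790/61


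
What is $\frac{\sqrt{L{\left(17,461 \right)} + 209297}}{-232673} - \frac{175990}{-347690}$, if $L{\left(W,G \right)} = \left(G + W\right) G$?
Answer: $\frac{17599}{34769} - \frac{\sqrt{429655}}{232673} \approx 0.50335$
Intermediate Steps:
$L{\left(W,G \right)} = G \left(G + W\right)$
$\frac{\sqrt{L{\left(17,461 \right)} + 209297}}{-232673} - \frac{175990}{-347690} = \frac{\sqrt{461 \left(461 + 17\right) + 209297}}{-232673} - \frac{175990}{-347690} = \sqrt{461 \cdot 478 + 209297} \left(- \frac{1}{232673}\right) - - \frac{17599}{34769} = \sqrt{220358 + 209297} \left(- \frac{1}{232673}\right) + \frac{17599}{34769} = \sqrt{429655} \left(- \frac{1}{232673}\right) + \frac{17599}{34769} = - \frac{\sqrt{429655}}{232673} + \frac{17599}{34769} = \frac{17599}{34769} - \frac{\sqrt{429655}}{232673}$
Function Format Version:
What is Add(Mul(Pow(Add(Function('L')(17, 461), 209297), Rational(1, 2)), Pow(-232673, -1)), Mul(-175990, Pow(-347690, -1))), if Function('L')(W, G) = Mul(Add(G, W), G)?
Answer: Add(Rational(17599, 34769), Mul(Rational(-1, 232673), Pow(429655, Rational(1, 2)))) ≈ 0.50335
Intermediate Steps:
Function('L')(W, G) = Mul(G, Add(G, W))
Add(Mul(Pow(Add(Function('L')(17, 461), 209297), Rational(1, 2)), Pow(-232673, -1)), Mul(-175990, Pow(-347690, -1))) = Add(Mul(Pow(Add(Mul(461, Add(461, 17)), 209297), Rational(1, 2)), Pow(-232673, -1)), Mul(-175990, Pow(-347690, -1))) = Add(Mul(Pow(Add(Mul(461, 478), 209297), Rational(1, 2)), Rational(-1, 232673)), Mul(-175990, Rational(-1, 347690))) = Add(Mul(Pow(Add(220358, 209297), Rational(1, 2)), Rational(-1, 232673)), Rational(17599, 34769)) = Add(Mul(Pow(429655, Rational(1, 2)), Rational(-1, 232673)), Rational(17599, 34769)) = Add(Mul(Rational(-1, 232673), Pow(429655, Rational(1, 2))), Rational(17599, 34769)) = Add(Rational(17599, 34769), Mul(Rational(-1, 232673), Pow(429655, Rational(1, 2))))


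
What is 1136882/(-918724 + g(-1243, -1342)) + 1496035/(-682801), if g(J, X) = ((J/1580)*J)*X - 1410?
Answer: -2885276390635/1068510098157 ≈ -2.7003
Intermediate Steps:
g(J, X) = -1410 + X*J²/1580 (g(J, X) = ((J*(1/1580))*J)*X - 1410 = ((J/1580)*J)*X - 1410 = (J²/1580)*X - 1410 = X*J²/1580 - 1410 = -1410 + X*J²/1580)
1136882/(-918724 + g(-1243, -1342)) + 1496035/(-682801) = 1136882/(-918724 + (-1410 + (1/1580)*(-1342)*(-1243)²)) + 1496035/(-682801) = 1136882/(-918724 + (-1410 + (1/1580)*(-1342)*1545049)) + 1496035*(-1/682801) = 1136882/(-918724 + (-1410 - 1036727879/790)) - 65045/29687 = 1136882/(-918724 - 1037841779/790) - 65045/29687 = 1136882/(-1763633739/790) - 65045/29687 = 1136882*(-790/1763633739) - 65045/29687 = -898136780/1763633739 - 65045/29687 = -2885276390635/1068510098157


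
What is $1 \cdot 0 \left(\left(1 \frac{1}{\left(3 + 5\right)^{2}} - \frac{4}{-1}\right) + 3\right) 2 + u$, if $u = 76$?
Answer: $76$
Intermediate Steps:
$1 \cdot 0 \left(\left(1 \frac{1}{\left(3 + 5\right)^{2}} - \frac{4}{-1}\right) + 3\right) 2 + u = 1 \cdot 0 \left(\left(1 \frac{1}{\left(3 + 5\right)^{2}} - \frac{4}{-1}\right) + 3\right) 2 + 76 = 0 \left(\left(1 \frac{1}{8^{2}} - -4\right) + 3\right) 2 + 76 = 0 \left(\left(1 \cdot \frac{1}{64} + 4\right) + 3\right) 2 + 76 = 0 \left(\left(\frac{1}{64} + 4\right) + 3\right) 2 + 76 = 0 \left(\frac{257}{64} + 3\right) 2 + 76 = 0 \cdot \frac{449}{64} \cdot 2 + 76 = 0 \cdot \frac{449}{32} + 76 = 0 + 76 = 76$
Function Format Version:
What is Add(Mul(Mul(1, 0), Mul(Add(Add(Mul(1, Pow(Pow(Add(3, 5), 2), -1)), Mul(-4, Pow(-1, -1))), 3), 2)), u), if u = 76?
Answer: 76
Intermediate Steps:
Add(Mul(Mul(1, 0), Mul(Add(Add(Mul(1, Pow(Pow(Add(3, 5), 2), -1)), Mul(-4, Pow(-1, -1))), 3), 2)), u) = Add(Mul(Mul(1, 0), Mul(Add(Add(Mul(1, Pow(Pow(Add(3, 5), 2), -1)), Mul(-4, Pow(-1, -1))), 3), 2)), 76) = Add(Mul(0, Mul(Add(Add(Mul(1, Pow(Pow(8, 2), -1)), Mul(-4, -1)), 3), 2)), 76) = Add(Mul(0, Mul(Add(Add(Mul(1, Pow(64, -1)), 4), 3), 2)), 76) = Add(Mul(0, Mul(Add(Add(Mul(1, Rational(1, 64)), 4), 3), 2)), 76) = Add(Mul(0, Mul(Add(Add(Rational(1, 64), 4), 3), 2)), 76) = Add(Mul(0, Mul(Add(Rational(257, 64), 3), 2)), 76) = Add(Mul(0, Mul(Rational(449, 64), 2)), 76) = Add(Mul(0, Rational(449, 32)), 76) = Add(0, 76) = 76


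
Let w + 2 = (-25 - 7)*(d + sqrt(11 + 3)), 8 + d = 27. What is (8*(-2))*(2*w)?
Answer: 19520 + 1024*sqrt(14) ≈ 23351.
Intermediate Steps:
d = 19 (d = -8 + 27 = 19)
w = -610 - 32*sqrt(14) (w = -2 + (-25 - 7)*(19 + sqrt(11 + 3)) = -2 - 32*(19 + sqrt(14)) = -2 + (-608 - 32*sqrt(14)) = -610 - 32*sqrt(14) ≈ -729.73)
(8*(-2))*(2*w) = (8*(-2))*(2*(-610 - 32*sqrt(14))) = -16*(-1220 - 64*sqrt(14)) = 19520 + 1024*sqrt(14)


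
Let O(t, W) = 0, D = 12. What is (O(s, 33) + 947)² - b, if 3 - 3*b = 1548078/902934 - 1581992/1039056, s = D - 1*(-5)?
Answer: 17528842086076519/19545812298 ≈ 8.9681e+5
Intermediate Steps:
s = 17 (s = 12 - 1*(-5) = 12 + 5 = 17)
b = 18295080563/19545812298 (b = 1 - (1548078/902934 - 1581992/1039056)/3 = 1 - (1548078*(1/902934) - 1581992*1/1039056)/3 = 1 - (258013/150489 - 197749/129882)/3 = 1 - ⅓*1250731735/6515270766 = 1 - 1250731735/19545812298 = 18295080563/19545812298 ≈ 0.93601)
(O(s, 33) + 947)² - b = (0 + 947)² - 1*18295080563/19545812298 = 947² - 18295080563/19545812298 = 896809 - 18295080563/19545812298 = 17528842086076519/19545812298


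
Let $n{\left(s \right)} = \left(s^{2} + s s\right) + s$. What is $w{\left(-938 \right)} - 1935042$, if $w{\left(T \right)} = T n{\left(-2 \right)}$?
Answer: $-1940670$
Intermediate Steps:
$n{\left(s \right)} = s + 2 s^{2}$ ($n{\left(s \right)} = \left(s^{2} + s^{2}\right) + s = 2 s^{2} + s = s + 2 s^{2}$)
$w{\left(T \right)} = 6 T$ ($w{\left(T \right)} = T \left(- 2 \left(1 + 2 \left(-2\right)\right)\right) = T \left(- 2 \left(1 - 4\right)\right) = T \left(\left(-2\right) \left(-3\right)\right) = T 6 = 6 T$)
$w{\left(-938 \right)} - 1935042 = 6 \left(-938\right) - 1935042 = -5628 - 1935042 = -1940670$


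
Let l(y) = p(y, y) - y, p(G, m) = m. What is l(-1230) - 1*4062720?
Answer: -4062720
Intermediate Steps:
l(y) = 0 (l(y) = y - y = 0)
l(-1230) - 1*4062720 = 0 - 1*4062720 = 0 - 4062720 = -4062720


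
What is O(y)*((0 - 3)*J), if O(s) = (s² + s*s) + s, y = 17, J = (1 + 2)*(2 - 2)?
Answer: 0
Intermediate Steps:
J = 0 (J = 3*0 = 0)
O(s) = s + 2*s² (O(s) = (s² + s²) + s = 2*s² + s = s + 2*s²)
O(y)*((0 - 3)*J) = (17*(1 + 2*17))*((0 - 3)*0) = (17*(1 + 34))*(-3*0) = (17*35)*0 = 595*0 = 0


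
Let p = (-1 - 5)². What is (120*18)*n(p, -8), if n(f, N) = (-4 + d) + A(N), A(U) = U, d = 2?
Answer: -21600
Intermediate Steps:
p = 36 (p = (-6)² = 36)
n(f, N) = -2 + N (n(f, N) = (-4 + 2) + N = -2 + N)
(120*18)*n(p, -8) = (120*18)*(-2 - 8) = 2160*(-10) = -21600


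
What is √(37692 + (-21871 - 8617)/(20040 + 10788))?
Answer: √2238764981754/7707 ≈ 194.14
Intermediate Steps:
√(37692 + (-21871 - 8617)/(20040 + 10788)) = √(37692 - 30488/30828) = √(37692 - 30488*1/30828) = √(37692 - 7622/7707) = √(290484622/7707) = √2238764981754/7707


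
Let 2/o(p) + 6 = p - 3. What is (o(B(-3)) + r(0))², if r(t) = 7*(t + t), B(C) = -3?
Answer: 1/36 ≈ 0.027778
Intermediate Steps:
o(p) = 2/(-9 + p) (o(p) = 2/(-6 + (p - 3)) = 2/(-6 + (-3 + p)) = 2/(-9 + p))
r(t) = 14*t (r(t) = 7*(2*t) = 14*t)
(o(B(-3)) + r(0))² = (2/(-9 - 3) + 14*0)² = (2/(-12) + 0)² = (2*(-1/12) + 0)² = (-⅙ + 0)² = (-⅙)² = 1/36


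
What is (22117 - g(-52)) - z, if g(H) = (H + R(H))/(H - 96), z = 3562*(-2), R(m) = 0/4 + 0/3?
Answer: 1081904/37 ≈ 29241.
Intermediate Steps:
R(m) = 0 (R(m) = 0*(¼) + 0*(⅓) = 0 + 0 = 0)
z = -7124
g(H) = H/(-96 + H) (g(H) = (H + 0)/(H - 96) = H/(-96 + H))
(22117 - g(-52)) - z = (22117 - (-52)/(-96 - 52)) - 1*(-7124) = (22117 - (-52)/(-148)) + 7124 = (22117 - (-52)*(-1)/148) + 7124 = (22117 - 1*13/37) + 7124 = (22117 - 13/37) + 7124 = 818316/37 + 7124 = 1081904/37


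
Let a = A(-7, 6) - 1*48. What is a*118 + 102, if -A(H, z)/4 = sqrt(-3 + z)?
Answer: -5562 - 472*sqrt(3) ≈ -6379.5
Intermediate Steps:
A(H, z) = -4*sqrt(-3 + z)
a = -48 - 4*sqrt(3) (a = -4*sqrt(-3 + 6) - 1*48 = -4*sqrt(3) - 48 = -48 - 4*sqrt(3) ≈ -54.928)
a*118 + 102 = (-48 - 4*sqrt(3))*118 + 102 = (-5664 - 472*sqrt(3)) + 102 = -5562 - 472*sqrt(3)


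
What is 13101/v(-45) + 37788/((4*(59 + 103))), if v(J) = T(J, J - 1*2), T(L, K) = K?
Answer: -559451/2538 ≈ -220.43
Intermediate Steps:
v(J) = -2 + J (v(J) = J - 1*2 = J - 2 = -2 + J)
13101/v(-45) + 37788/((4*(59 + 103))) = 13101/(-2 - 45) + 37788/((4*(59 + 103))) = 13101/(-47) + 37788/((4*162)) = 13101*(-1/47) + 37788/648 = -13101/47 + 37788*(1/648) = -13101/47 + 3149/54 = -559451/2538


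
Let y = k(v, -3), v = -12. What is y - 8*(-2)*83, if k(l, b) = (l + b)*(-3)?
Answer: 1373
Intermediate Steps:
k(l, b) = -3*b - 3*l (k(l, b) = (b + l)*(-3) = -3*b - 3*l)
y = 45 (y = -3*(-3) - 3*(-12) = 9 + 36 = 45)
y - 8*(-2)*83 = 45 - 8*(-2)*83 = 45 + 16*83 = 45 + 1328 = 1373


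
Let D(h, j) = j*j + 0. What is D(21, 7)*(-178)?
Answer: -8722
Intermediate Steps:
D(h, j) = j**2 (D(h, j) = j**2 + 0 = j**2)
D(21, 7)*(-178) = 7**2*(-178) = 49*(-178) = -8722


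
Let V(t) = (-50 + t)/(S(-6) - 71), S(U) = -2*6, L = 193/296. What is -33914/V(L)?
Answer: -833199152/14607 ≈ -57041.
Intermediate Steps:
L = 193/296 (L = 193*(1/296) = 193/296 ≈ 0.65203)
S(U) = -12
V(t) = 50/83 - t/83 (V(t) = (-50 + t)/(-12 - 71) = (-50 + t)/(-83) = (-50 + t)*(-1/83) = 50/83 - t/83)
-33914/V(L) = -33914/(50/83 - 1/83*193/296) = -33914/(50/83 - 193/24568) = -33914/14607/24568 = -33914*24568/14607 = -833199152/14607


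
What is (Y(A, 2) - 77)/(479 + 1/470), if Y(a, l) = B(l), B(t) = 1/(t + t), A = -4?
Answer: -72145/450262 ≈ -0.16023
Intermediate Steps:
B(t) = 1/(2*t)
Y(a, l) = 1/(2*l)
(Y(A, 2) - 77)/(479 + 1/470) = ((½)/2 - 77)/(479 + 1/470) = ((½)*(½) - 77)/(479 + 1/470) = (¼ - 77)/(225131/470) = -307/4*470/225131 = -72145/450262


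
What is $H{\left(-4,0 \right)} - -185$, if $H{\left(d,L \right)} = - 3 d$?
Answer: $197$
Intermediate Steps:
$H{\left(-4,0 \right)} - -185 = \left(-3\right) \left(-4\right) - -185 = 12 + 185 = 197$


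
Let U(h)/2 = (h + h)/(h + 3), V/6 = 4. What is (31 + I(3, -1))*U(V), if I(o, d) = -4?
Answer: 96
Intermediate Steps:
V = 24 (V = 6*4 = 24)
U(h) = 4*h/(3 + h) (U(h) = 2*((h + h)/(h + 3)) = 2*((2*h)/(3 + h)) = 2*(2*h/(3 + h)) = 4*h/(3 + h))
(31 + I(3, -1))*U(V) = (31 - 4)*(4*24/(3 + 24)) = 27*(4*24/27) = 27*(4*24*(1/27)) = 27*(32/9) = 96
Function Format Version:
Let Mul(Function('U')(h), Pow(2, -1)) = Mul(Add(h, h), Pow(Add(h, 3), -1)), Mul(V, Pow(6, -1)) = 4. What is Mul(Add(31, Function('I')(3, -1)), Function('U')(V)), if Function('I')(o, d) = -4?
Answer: 96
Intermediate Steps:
V = 24 (V = Mul(6, 4) = 24)
Function('U')(h) = Mul(4, h, Pow(Add(3, h), -1)) (Function('U')(h) = Mul(2, Mul(Add(h, h), Pow(Add(h, 3), -1))) = Mul(2, Mul(Mul(2, h), Pow(Add(3, h), -1))) = Mul(2, Mul(2, h, Pow(Add(3, h), -1))) = Mul(4, h, Pow(Add(3, h), -1)))
Mul(Add(31, Function('I')(3, -1)), Function('U')(V)) = Mul(Add(31, -4), Mul(4, 24, Pow(Add(3, 24), -1))) = Mul(27, Mul(4, 24, Pow(27, -1))) = Mul(27, Mul(4, 24, Rational(1, 27))) = Mul(27, Rational(32, 9)) = 96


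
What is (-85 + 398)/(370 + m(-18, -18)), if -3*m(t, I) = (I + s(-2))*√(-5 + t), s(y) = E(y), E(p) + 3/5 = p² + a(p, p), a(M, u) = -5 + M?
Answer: 1447625/1726154 - 14085*I*√23/863077 ≈ 0.83864 - 0.078266*I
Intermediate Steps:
E(p) = -28/5 + p + p² (E(p) = -⅗ + (p² + (-5 + p)) = -⅗ + (-5 + p + p²) = -28/5 + p + p²)
s(y) = -28/5 + y + y²
m(t, I) = -√(-5 + t)*(-18/5 + I)/3 (m(t, I) = -(I + (-28/5 - 2 + (-2)²))*√(-5 + t)/3 = -(I + (-28/5 - 2 + 4))*√(-5 + t)/3 = -(I - 18/5)*√(-5 + t)/3 = -(-18/5 + I)*√(-5 + t)/3 = -√(-5 + t)*(-18/5 + I)/3)
(-85 + 398)/(370 + m(-18, -18)) = (-85 + 398)/(370 + √(-5 - 18)*(18 - 5*(-18))/15) = 313/(370 + √(-23)*(18 + 90)/15) = 313/(370 + (1/15)*(I*√23)*108) = 313/(370 + 36*I*√23/5)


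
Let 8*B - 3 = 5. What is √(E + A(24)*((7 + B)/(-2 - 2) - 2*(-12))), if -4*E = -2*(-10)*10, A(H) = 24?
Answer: √478 ≈ 21.863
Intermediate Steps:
B = 1 (B = 3/8 + (⅛)*5 = 3/8 + 5/8 = 1)
E = -50 (E = -(-2*(-10))*10/4 = -5*10 = -¼*200 = -50)
√(E + A(24)*((7 + B)/(-2 - 2) - 2*(-12))) = √(-50 + 24*((7 + 1)/(-2 - 2) - 2*(-12))) = √(-50 + 24*(8/(-4) + 24)) = √(-50 + 24*(8*(-¼) + 24)) = √(-50 + 24*(-2 + 24)) = √(-50 + 24*22) = √(-50 + 528) = √478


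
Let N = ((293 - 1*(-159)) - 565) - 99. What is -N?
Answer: 212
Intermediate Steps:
N = -212 (N = ((293 + 159) - 565) - 99 = (452 - 565) - 99 = -113 - 99 = -212)
-N = -1*(-212) = 212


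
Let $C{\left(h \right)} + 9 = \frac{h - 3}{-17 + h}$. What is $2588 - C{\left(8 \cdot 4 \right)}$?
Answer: $\frac{38926}{15} \approx 2595.1$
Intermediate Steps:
$C{\left(h \right)} = -9 + \frac{-3 + h}{-17 + h}$ ($C{\left(h \right)} = -9 + \frac{h - 3}{-17 + h} = -9 + \frac{-3 + h}{-17 + h}$)
$2588 - C{\left(8 \cdot 4 \right)} = 2588 - \frac{2 \left(75 - 4 \cdot 8 \cdot 4\right)}{-17 + 8 \cdot 4} = 2588 - \frac{2 \left(75 - 128\right)}{-17 + 32} = 2588 - \frac{2 \left(75 - 128\right)}{15} = 2588 - 2 \cdot \frac{1}{15} \left(-53\right) = 2588 - - \frac{106}{15} = 2588 + \frac{106}{15} = \frac{38926}{15}$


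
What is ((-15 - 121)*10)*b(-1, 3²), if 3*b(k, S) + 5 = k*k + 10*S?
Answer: -116960/3 ≈ -38987.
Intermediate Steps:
b(k, S) = -5/3 + k²/3 + 10*S/3 (b(k, S) = -5/3 + (k*k + 10*S)/3 = -5/3 + (k² + 10*S)/3 = -5/3 + (k²/3 + 10*S/3) = -5/3 + k²/3 + 10*S/3)
((-15 - 121)*10)*b(-1, 3²) = ((-15 - 121)*10)*(-5/3 + (⅓)*(-1)² + (10/3)*3²) = (-136*10)*(-5/3 + (⅓)*1 + (10/3)*9) = -1360*(-5/3 + ⅓ + 30) = -1360*86/3 = -116960/3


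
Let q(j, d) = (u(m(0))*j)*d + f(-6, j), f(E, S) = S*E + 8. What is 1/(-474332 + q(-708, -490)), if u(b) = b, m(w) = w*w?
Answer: -1/470076 ≈ -2.1273e-6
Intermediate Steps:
m(w) = w²
f(E, S) = 8 + E*S (f(E, S) = E*S + 8 = 8 + E*S)
q(j, d) = 8 - 6*j (q(j, d) = (0²*j)*d + (8 - 6*j) = (0*j)*d + (8 - 6*j) = 0*d + (8 - 6*j) = 0 + (8 - 6*j) = 8 - 6*j)
1/(-474332 + q(-708, -490)) = 1/(-474332 + (8 - 6*(-708))) = 1/(-474332 + (8 + 4248)) = 1/(-474332 + 4256) = 1/(-470076) = -1/470076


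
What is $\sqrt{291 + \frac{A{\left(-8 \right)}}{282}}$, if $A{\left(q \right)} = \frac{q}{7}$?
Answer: $\frac{\sqrt{283479231}}{987} \approx 17.059$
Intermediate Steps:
$A{\left(q \right)} = \frac{q}{7}$ ($A{\left(q \right)} = q \frac{1}{7} = \frac{q}{7}$)
$\sqrt{291 + \frac{A{\left(-8 \right)}}{282}} = \sqrt{291 + \frac{\frac{1}{7} \left(-8\right)}{282}} = \sqrt{291 - \frac{4}{987}} = \sqrt{\frac{287213}{987}} = \frac{\sqrt{283479231}}{987}$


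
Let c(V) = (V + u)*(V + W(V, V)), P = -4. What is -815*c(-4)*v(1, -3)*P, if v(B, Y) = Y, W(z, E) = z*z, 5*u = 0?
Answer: 469440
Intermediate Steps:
u = 0 (u = (1/5)*0 = 0)
W(z, E) = z**2
c(V) = V*(V + V**2) (c(V) = (V + 0)*(V + V**2) = V*(V + V**2))
-815*c(-4)*v(1, -3)*P = -815*((-4)**2*(1 - 4))*(-3)*(-4) = -815*(16*(-3))*(-3)*(-4) = -815*(-48*(-3))*(-4) = -117360*(-4) = -815*(-576) = 469440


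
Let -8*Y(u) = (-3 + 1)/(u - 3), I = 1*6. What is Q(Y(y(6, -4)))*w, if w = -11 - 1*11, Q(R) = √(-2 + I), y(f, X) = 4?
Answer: -44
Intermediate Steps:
I = 6
Y(u) = 1/(4*(-3 + u)) (Y(u) = -(-3 + 1)/(8*(u - 3)) = -(-1)/(4*(-3 + u)) = 1/(4*(-3 + u)))
Q(R) = 2 (Q(R) = √(-2 + 6) = √4 = 2)
w = -22 (w = -11 - 11 = -22)
Q(Y(y(6, -4)))*w = 2*(-22) = -44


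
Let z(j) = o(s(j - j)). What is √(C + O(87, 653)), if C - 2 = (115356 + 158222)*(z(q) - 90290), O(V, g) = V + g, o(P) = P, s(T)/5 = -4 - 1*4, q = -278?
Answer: I*√24712299998 ≈ 1.572e+5*I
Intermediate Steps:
s(T) = -40 (s(T) = 5*(-4 - 1*4) = 5*(-4 - 4) = 5*(-8) = -40)
z(j) = -40
C = -24712300738 (C = 2 + (115356 + 158222)*(-40 - 90290) = 2 + 273578*(-90330) = 2 - 24712300740 = -24712300738)
√(C + O(87, 653)) = √(-24712300738 + (87 + 653)) = √(-24712300738 + 740) = √(-24712299998) = I*√24712299998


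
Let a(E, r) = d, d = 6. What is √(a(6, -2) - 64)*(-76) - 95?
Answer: -95 - 76*I*√58 ≈ -95.0 - 578.8*I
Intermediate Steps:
a(E, r) = 6
√(a(6, -2) - 64)*(-76) - 95 = √(6 - 64)*(-76) - 95 = √(-58)*(-76) - 95 = (I*√58)*(-76) - 95 = -76*I*√58 - 95 = -95 - 76*I*√58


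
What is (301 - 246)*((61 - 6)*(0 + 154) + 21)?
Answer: 467005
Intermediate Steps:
(301 - 246)*((61 - 6)*(0 + 154) + 21) = 55*(55*154 + 21) = 55*(8470 + 21) = 55*8491 = 467005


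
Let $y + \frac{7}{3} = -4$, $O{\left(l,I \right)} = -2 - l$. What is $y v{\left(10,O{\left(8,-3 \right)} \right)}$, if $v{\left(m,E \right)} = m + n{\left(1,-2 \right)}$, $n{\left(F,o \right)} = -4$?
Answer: $-38$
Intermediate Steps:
$y = - \frac{19}{3}$ ($y = - \frac{7}{3} - 4 = - \frac{19}{3} \approx -6.3333$)
$v{\left(m,E \right)} = -4 + m$ ($v{\left(m,E \right)} = m - 4 = -4 + m$)
$y v{\left(10,O{\left(8,-3 \right)} \right)} = - \frac{19 \left(-4 + 10\right)}{3} = \left(- \frac{19}{3}\right) 6 = -38$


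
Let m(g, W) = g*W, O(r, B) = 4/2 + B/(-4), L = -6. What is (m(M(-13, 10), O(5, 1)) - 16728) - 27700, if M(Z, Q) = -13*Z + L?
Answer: -176571/4 ≈ -44143.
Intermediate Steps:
O(r, B) = 2 - B/4 (O(r, B) = 4*(½) + B*(-¼) = 2 - B/4)
M(Z, Q) = -6 - 13*Z (M(Z, Q) = -13*Z - 6 = -6 - 13*Z)
m(g, W) = W*g
(m(M(-13, 10), O(5, 1)) - 16728) - 27700 = ((2 - ¼*1)*(-6 - 13*(-13)) - 16728) - 27700 = ((2 - ¼)*(-6 + 169) - 16728) - 27700 = ((7/4)*163 - 16728) - 27700 = (1141/4 - 16728) - 27700 = -65771/4 - 27700 = -176571/4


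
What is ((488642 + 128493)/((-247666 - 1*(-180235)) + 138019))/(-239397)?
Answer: -617135/16898555436 ≈ -3.6520e-5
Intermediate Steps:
((488642 + 128493)/((-247666 - 1*(-180235)) + 138019))/(-239397) = (617135/((-247666 + 180235) + 138019))*(-1/239397) = (617135/(-67431 + 138019))*(-1/239397) = (617135/70588)*(-1/239397) = -617135/16898555436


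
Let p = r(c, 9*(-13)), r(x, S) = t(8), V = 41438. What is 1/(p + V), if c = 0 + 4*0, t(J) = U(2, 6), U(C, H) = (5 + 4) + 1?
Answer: 1/41448 ≈ 2.4127e-5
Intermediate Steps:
U(C, H) = 10 (U(C, H) = 9 + 1 = 10)
t(J) = 10
c = 0 (c = 0 + 0 = 0)
r(x, S) = 10
p = 10
1/(p + V) = 1/(10 + 41438) = 1/41448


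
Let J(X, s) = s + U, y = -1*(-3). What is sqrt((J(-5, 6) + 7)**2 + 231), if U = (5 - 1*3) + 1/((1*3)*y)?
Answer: sqrt(37207)/9 ≈ 21.432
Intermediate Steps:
y = 3
U = 19/9 (U = (5 - 1*3) + 1/((1*3)*3) = (5 - 3) + 1/(3*3) = 2 + 1/9 = 19/9 ≈ 2.1111)
J(X, s) = 19/9 + s (J(X, s) = s + 19/9 = 19/9 + s)
sqrt((J(-5, 6) + 7)**2 + 231) = sqrt(((19/9 + 6) + 7)**2 + 231) = sqrt((73/9 + 7)**2 + 231) = sqrt((136/9)**2 + 231) = sqrt(18496/81 + 231) = sqrt(37207/81) = sqrt(37207)/9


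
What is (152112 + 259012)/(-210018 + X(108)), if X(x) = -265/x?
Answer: -44401392/22682209 ≈ -1.9575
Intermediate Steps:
(152112 + 259012)/(-210018 + X(108)) = (152112 + 259012)/(-210018 - 265/108) = 411124/(-210018 - 265*1/108) = 411124/(-210018 - 265/108) = 411124/(-22682209/108) = 411124*(-108/22682209) = -44401392/22682209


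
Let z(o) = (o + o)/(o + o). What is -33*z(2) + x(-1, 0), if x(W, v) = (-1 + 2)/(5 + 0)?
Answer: -164/5 ≈ -32.800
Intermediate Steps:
x(W, v) = 1/5
z(o) = 1 (z(o) = (2*o)/((2*o)) = (2*o)*(1/(2*o)) = 1)
-33*z(2) + x(-1, 0) = -33*1 + 1/5 = -33 + 1/5 = -164/5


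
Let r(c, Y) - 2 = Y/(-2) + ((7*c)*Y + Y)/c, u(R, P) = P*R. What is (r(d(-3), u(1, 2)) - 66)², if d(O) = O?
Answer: 24025/9 ≈ 2669.4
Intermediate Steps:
r(c, Y) = 2 - Y/2 + (Y + 7*Y*c)/c (r(c, Y) = 2 + (Y/(-2) + ((7*c)*Y + Y)/c) = 2 + (Y*(-½) + (7*Y*c + Y)/c) = 2 + (-Y/2 + (Y + 7*Y*c)/c) = 2 - Y/2 + (Y + 7*Y*c)/c)
(r(d(-3), u(1, 2)) - 66)² = ((2 + 13*(2*1)/2 + (2*1)/(-3)) - 66)² = ((2 + (13/2)*2 + 2*(-⅓)) - 66)² = ((2 + 13 - ⅔) - 66)² = (43/3 - 66)² = (-155/3)² = 24025/9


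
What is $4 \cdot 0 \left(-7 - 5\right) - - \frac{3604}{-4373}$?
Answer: $- \frac{3604}{4373} \approx -0.82415$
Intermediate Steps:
$4 \cdot 0 \left(-7 - 5\right) - - \frac{3604}{-4373} = 0 \left(-7 - 5\right) - \left(-3604\right) \left(- \frac{1}{4373}\right) = 0 \left(-12\right) - \frac{3604}{4373} = 0 - \frac{3604}{4373} = - \frac{3604}{4373}$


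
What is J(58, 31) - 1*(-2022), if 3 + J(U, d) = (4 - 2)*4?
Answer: 2027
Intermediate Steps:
J(U, d) = 5 (J(U, d) = -3 + (4 - 2)*4 = -3 + 2*4 = -3 + 8 = 5)
J(58, 31) - 1*(-2022) = 5 - 1*(-2022) = 5 + 2022 = 2027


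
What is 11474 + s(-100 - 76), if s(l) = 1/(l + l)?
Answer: 4038847/352 ≈ 11474.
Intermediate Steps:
s(l) = 1/(2*l)
11474 + s(-100 - 76) = 11474 + 1/(2*(-100 - 76)) = 11474 + (1/2)/(-176) = 11474 + (1/2)*(-1/176) = 11474 - 1/352 = 4038847/352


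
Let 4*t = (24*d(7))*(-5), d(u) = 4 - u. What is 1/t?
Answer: 1/90 ≈ 0.011111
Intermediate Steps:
t = 90 (t = ((24*(4 - 1*7))*(-5))/4 = ((24*(4 - 7))*(-5))/4 = ((24*(-3))*(-5))/4 = (-72*(-5))/4 = (¼)*360 = 90)
1/t = 1/90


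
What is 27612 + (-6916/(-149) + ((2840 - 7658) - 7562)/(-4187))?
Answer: 17256907068/623863 ≈ 27661.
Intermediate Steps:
27612 + (-6916/(-149) + ((2840 - 7658) - 7562)/(-4187)) = 27612 + (-6916*(-1/149) + (-4818 - 7562)*(-1/4187)) = 27612 + (6916/149 - 12380*(-1/4187)) = 27612 + (6916/149 + 12380/4187) = 27612 + 30801912/623863 = 17256907068/623863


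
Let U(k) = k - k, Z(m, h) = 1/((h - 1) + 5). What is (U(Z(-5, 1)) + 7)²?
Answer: 49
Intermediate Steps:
Z(m, h) = 1/(4 + h) (Z(m, h) = 1/((-1 + h) + 5) = 1/(4 + h))
U(k) = 0
(U(Z(-5, 1)) + 7)² = (0 + 7)² = 7² = 49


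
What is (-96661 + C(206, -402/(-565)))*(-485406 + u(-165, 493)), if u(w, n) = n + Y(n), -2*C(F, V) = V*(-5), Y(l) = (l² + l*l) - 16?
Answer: -12768393148/113 ≈ -1.1299e+8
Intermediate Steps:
Y(l) = -16 + 2*l² (Y(l) = (l² + l²) - 16 = 2*l² - 16 = -16 + 2*l²)
C(F, V) = 5*V/2 (C(F, V) = -V*(-5)/2 = -(-5)*V/2 = 5*V/2)
u(w, n) = -16 + n + 2*n² (u(w, n) = n + (-16 + 2*n²) = -16 + n + 2*n²)
(-96661 + C(206, -402/(-565)))*(-485406 + u(-165, 493)) = (-96661 + 5*(-402/(-565))/2)*(-485406 + (-16 + 493 + 2*493²)) = (-96661 + 5*(-402*(-1/565))/2)*(-485406 + (-16 + 493 + 2*243049)) = (-96661 + (5/2)*(402/565))*(-485406 + (-16 + 493 + 486098)) = (-96661 + 201/113)*(-485406 + 486575) = -10922492/113*1169 = -12768393148/113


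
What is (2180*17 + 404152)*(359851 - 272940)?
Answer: 38346176132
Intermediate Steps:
(2180*17 + 404152)*(359851 - 272940) = (37060 + 404152)*86911 = 441212*86911 = 38346176132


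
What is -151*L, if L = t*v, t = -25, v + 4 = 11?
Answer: 26425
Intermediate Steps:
v = 7 (v = -4 + 11 = 7)
L = -175 (L = -25*7 = -175)
-151*L = -151*(-175) = 26425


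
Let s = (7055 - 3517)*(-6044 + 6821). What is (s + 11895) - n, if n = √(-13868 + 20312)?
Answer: 2760921 - 6*√179 ≈ 2.7608e+6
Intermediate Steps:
n = 6*√179 (n = √6444 = 6*√179 ≈ 80.275)
s = 2749026 (s = 3538*777 = 2749026)
(s + 11895) - n = (2749026 + 11895) - 6*√179 = 2760921 - 6*√179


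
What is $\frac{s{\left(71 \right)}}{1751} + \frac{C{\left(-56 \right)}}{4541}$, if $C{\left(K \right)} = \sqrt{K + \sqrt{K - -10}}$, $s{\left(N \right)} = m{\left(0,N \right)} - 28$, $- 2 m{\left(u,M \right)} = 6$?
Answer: $- \frac{31}{1751} + \frac{\sqrt{-56 + i \sqrt{46}}}{4541} \approx -0.017605 + 0.001651 i$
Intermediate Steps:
$m{\left(u,M \right)} = -3$ ($m{\left(u,M \right)} = \left(- \frac{1}{2}\right) 6 = -3$)
$s{\left(N \right)} = -31$ ($s{\left(N \right)} = -3 - 28 = -31$)
$C{\left(K \right)} = \sqrt{K + \sqrt{10 + K}}$ ($C{\left(K \right)} = \sqrt{K + \sqrt{K + 10}} = \sqrt{K + \sqrt{10 + K}}$)
$\frac{s{\left(71 \right)}}{1751} + \frac{C{\left(-56 \right)}}{4541} = - \frac{31}{1751} + \frac{\sqrt{-56 + \sqrt{10 - 56}}}{4541} = \left(-31\right) \frac{1}{1751} + \sqrt{-56 + \sqrt{-46}} \cdot \frac{1}{4541} = - \frac{31}{1751} + \sqrt{-56 + i \sqrt{46}} \cdot \frac{1}{4541} = - \frac{31}{1751} + \frac{\sqrt{-56 + i \sqrt{46}}}{4541}$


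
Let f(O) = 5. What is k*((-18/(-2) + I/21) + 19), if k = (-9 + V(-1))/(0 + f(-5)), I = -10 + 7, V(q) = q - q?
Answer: -351/7 ≈ -50.143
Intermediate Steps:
V(q) = 0
I = -3
k = -9/5 (k = (-9 + 0)/(0 + 5) = -9/5 ≈ -1.8000)
k*((-18/(-2) + I/21) + 19) = -9*((-18/(-2) - 3/21) + 19)/5 = -9*((-18*(-½) - 3*1/21) + 19)/5 = -9*((9 - ⅐) + 19)/5 = -9*(62/7 + 19)/5 = -9/5*195/7 = -351/7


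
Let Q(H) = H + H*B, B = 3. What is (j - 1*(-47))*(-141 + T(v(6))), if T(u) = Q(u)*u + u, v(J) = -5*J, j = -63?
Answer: -54864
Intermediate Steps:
Q(H) = 4*H (Q(H) = H + H*3 = H + 3*H = 4*H)
T(u) = u + 4*u**2 (T(u) = (4*u)*u + u = 4*u**2 + u = u + 4*u**2)
(j - 1*(-47))*(-141 + T(v(6))) = (-63 - 1*(-47))*(-141 + (-5*6)*(1 + 4*(-5*6))) = (-63 + 47)*(-141 - 30*(1 + 4*(-30))) = -16*(-141 - 30*(1 - 120)) = -16*(-141 - 30*(-119)) = -16*(-141 + 3570) = -16*3429 = -54864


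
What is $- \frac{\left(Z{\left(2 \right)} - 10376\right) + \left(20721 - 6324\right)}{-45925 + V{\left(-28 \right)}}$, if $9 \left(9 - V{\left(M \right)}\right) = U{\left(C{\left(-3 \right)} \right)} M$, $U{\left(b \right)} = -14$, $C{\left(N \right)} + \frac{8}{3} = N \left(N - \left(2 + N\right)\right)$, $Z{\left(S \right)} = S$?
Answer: $\frac{36207}{413636} \approx 0.087533$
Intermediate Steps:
$C{\left(N \right)} = - \frac{8}{3} - 2 N$ ($C{\left(N \right)} = - \frac{8}{3} + N \left(N - \left(2 + N\right)\right) = - \frac{8}{3} + N \left(-2\right) = - \frac{8}{3} - 2 N$)
$V{\left(M \right)} = 9 + \frac{14 M}{9}$ ($V{\left(M \right)} = 9 - \frac{\left(-14\right) M}{9} = 9 + \frac{14 M}{9}$)
$- \frac{\left(Z{\left(2 \right)} - 10376\right) + \left(20721 - 6324\right)}{-45925 + V{\left(-28 \right)}} = - \frac{\left(2 - 10376\right) + \left(20721 - 6324\right)}{-45925 + \left(9 + \frac{14}{9} \left(-28\right)\right)} = - \frac{-10374 + \left(20721 - 6324\right)}{-45925 + \left(9 - \frac{392}{9}\right)} = - \frac{-10374 + 14397}{-45925 - \frac{311}{9}} = - \frac{4023}{- \frac{413636}{9}} = - \frac{4023 \left(-9\right)}{413636} = \left(-1\right) \left(- \frac{36207}{413636}\right) = \frac{36207}{413636}$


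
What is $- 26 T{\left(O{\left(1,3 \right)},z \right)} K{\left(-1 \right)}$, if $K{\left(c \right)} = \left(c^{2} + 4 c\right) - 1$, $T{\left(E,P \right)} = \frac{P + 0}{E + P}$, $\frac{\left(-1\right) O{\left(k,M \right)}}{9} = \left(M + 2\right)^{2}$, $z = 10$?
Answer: $- \frac{208}{43} \approx -4.8372$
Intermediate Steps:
$O{\left(k,M \right)} = - 9 \left(2 + M\right)^{2}$ ($O{\left(k,M \right)} = - 9 \left(M + 2\right)^{2} = - 9 \left(2 + M\right)^{2}$)
$T{\left(E,P \right)} = \frac{P}{E + P}$
$K{\left(c \right)} = -1 + c^{2} + 4 c$
$- 26 T{\left(O{\left(1,3 \right)},z \right)} K{\left(-1 \right)} = - 26 \frac{10}{- 9 \left(2 + 3\right)^{2} + 10} \left(-1 + \left(-1\right)^{2} + 4 \left(-1\right)\right) = - 26 \frac{10}{- 9 \cdot 5^{2} + 10} \left(-1 + 1 - 4\right) = - 26 \frac{10}{\left(-9\right) 25 + 10} \left(-4\right) = - 26 \frac{10}{-225 + 10} \left(-4\right) = - 26 \frac{10}{-215} \left(-4\right) = - 26 \cdot 10 \left(- \frac{1}{215}\right) \left(-4\right) = \left(-26\right) \left(- \frac{2}{43}\right) \left(-4\right) = \frac{52}{43} \left(-4\right) = - \frac{208}{43}$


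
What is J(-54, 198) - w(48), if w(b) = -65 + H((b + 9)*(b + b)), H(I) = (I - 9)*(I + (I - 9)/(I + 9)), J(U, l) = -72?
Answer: -6069494576/203 ≈ -2.9899e+7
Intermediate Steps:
H(I) = (-9 + I)*(I + (-9 + I)/(9 + I))
w(b) = -65 + (81 - 198*b*(9 + b) + 4*b²*(9 + b)² + 8*b³*(9 + b)³)/(9 + 2*b*(9 + b)) (w(b) = -65 + (81 + ((b + 9)*(b + b))² + ((b + 9)*(b + b))³ - 99*(b + 9)*(b + b))/(9 + (b + 9)*(b + b)) = -65 + (81 + ((9 + b)*(2*b))² + ((9 + b)*(2*b))³ - 99*(9 + b)*2*b)/(9 + (9 + b)*(2*b)) = -65 + (81 + (2*b*(9 + b))² + (2*b*(9 + b))³ - 198*b*(9 + b))/(9 + 2*b*(9 + b)) = -65 + (81 + 4*b²*(9 + b)² + 8*b³*(9 + b)³ - 198*b*(9 + b))/(9 + 2*b*(9 + b)) = -65 + (81 - 198*b*(9 + b) + 4*b²*(9 + b)² + 8*b³*(9 + b)³)/(9 + 2*b*(9 + b)))
J(-54, 198) - w(48) = -72 - 4*(-126 + 48²*(9 + 48)² - 82*48*(9 + 48) + 2*48³*(9 + 48)³)/(9 + 2*48*(9 + 48)) = -72 - 4*(-126 + 2304*57² - 82*48*57 + 2*110592*57³)/(9 + 2*48*57) = -72 - 4*(-126 + 2304*3249 - 224352 + 2*110592*185193)/(9 + 5472) = -72 - 4*(-126 + 7485696 - 224352 + 40961728512)/5481 = -72 - 4*40968989730/5481 = -72 - 1*6069479960/203 = -72 - 6069479960/203 = -6069494576/203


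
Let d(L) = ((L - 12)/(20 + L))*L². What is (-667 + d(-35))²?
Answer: 90516196/9 ≈ 1.0057e+7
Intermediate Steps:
d(L) = L²*(-12 + L)/(20 + L) (d(L) = ((-12 + L)/(20 + L))*L² = L²*(-12 + L)/(20 + L))
(-667 + d(-35))² = (-667 + (-35)²*(-12 - 35)/(20 - 35))² = (-667 + 1225*(-47)/(-15))² = (-667 + 1225*(-1/15)*(-47))² = (-667 + 11515/3)² = (9514/3)² = 90516196/9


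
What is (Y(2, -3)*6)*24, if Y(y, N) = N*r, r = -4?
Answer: 1728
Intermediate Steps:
Y(y, N) = -4*N (Y(y, N) = N*(-4) = -4*N)
(Y(2, -3)*6)*24 = (-4*(-3)*6)*24 = (12*6)*24 = 72*24 = 1728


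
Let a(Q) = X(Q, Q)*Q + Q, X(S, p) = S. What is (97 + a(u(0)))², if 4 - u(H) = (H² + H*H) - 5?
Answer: 34969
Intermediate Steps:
u(H) = 9 - 2*H² (u(H) = 4 - ((H² + H*H) - 5) = 4 - ((H² + H²) - 5) = 4 - (2*H² - 5) = 4 - (-5 + 2*H²) = 4 + (5 - 2*H²) = 9 - 2*H²)
a(Q) = Q + Q² (a(Q) = Q*Q + Q = Q² + Q = Q + Q²)
(97 + a(u(0)))² = (97 + (9 - 2*0²)*(1 + (9 - 2*0²)))² = (97 + (9 - 2*0)*(1 + (9 - 2*0)))² = (97 + (9 + 0)*(1 + (9 + 0)))² = (97 + 9*(1 + 9))² = (97 + 9*10)² = (97 + 90)² = 187² = 34969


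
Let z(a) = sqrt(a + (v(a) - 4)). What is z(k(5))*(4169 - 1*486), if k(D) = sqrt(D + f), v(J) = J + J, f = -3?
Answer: 3683*sqrt(-4 + 3*sqrt(2)) ≈ 1814.2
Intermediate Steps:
v(J) = 2*J
k(D) = sqrt(-3 + D) (k(D) = sqrt(D - 3) = sqrt(-3 + D))
z(a) = sqrt(-4 + 3*a) (z(a) = sqrt(a + (2*a - 4)) = sqrt(a + (-4 + 2*a)) = sqrt(-4 + 3*a))
z(k(5))*(4169 - 1*486) = sqrt(-4 + 3*sqrt(-3 + 5))*(4169 - 1*486) = sqrt(-4 + 3*sqrt(2))*(4169 - 486) = sqrt(-4 + 3*sqrt(2))*3683 = 3683*sqrt(-4 + 3*sqrt(2))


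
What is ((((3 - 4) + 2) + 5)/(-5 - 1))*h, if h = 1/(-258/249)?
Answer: 83/86 ≈ 0.96512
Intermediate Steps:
h = -83/86 (h = 1/(-258*1/249) = 1/(-86/83) = -83/86 ≈ -0.96512)
((((3 - 4) + 2) + 5)/(-5 - 1))*h = ((((3 - 4) + 2) + 5)/(-5 - 1))*(-83/86) = (((-1 + 2) + 5)/(-6))*(-83/86) = ((1 + 5)*(-⅙))*(-83/86) = (6*(-⅙))*(-83/86) = -1*(-83/86) = 83/86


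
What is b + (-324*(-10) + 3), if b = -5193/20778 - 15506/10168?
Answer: 57064658915/17605892 ≈ 3241.2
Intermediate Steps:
b = -31248841/17605892 (b = -5193*1/20778 - 15506*1/10168 = -1731/6926 - 7753/5084 = -31248841/17605892 ≈ -1.7749)
b + (-324*(-10) + 3) = -31248841/17605892 + (-324*(-10) + 3) = -31248841/17605892 + (-81*(-40) + 3) = -31248841/17605892 + (3240 + 3) = -31248841/17605892 + 3243 = 57064658915/17605892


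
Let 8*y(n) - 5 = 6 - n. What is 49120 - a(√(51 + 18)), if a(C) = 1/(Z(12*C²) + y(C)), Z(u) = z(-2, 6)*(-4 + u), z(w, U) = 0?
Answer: 638538/13 - 2*√69/13 ≈ 49117.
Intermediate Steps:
y(n) = 11/8 - n/8 (y(n) = 5/8 + (6 - n)/8 = 5/8 + (¾ - n/8) = 11/8 - n/8)
Z(u) = 0 (Z(u) = 0*(-4 + u) = 0)
a(C) = 1/(11/8 - C/8) (a(C) = 1/(0 + (11/8 - C/8)) = 1/(11/8 - C/8))
49120 - a(√(51 + 18)) = 49120 - 8/(11 - √(51 + 18)) = 49120 - 8/(11 - √69)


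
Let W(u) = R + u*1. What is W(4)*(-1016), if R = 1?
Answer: -5080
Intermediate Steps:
W(u) = 1 + u (W(u) = 1 + u*1 = 1 + u)
W(4)*(-1016) = (1 + 4)*(-1016) = 5*(-1016) = -5080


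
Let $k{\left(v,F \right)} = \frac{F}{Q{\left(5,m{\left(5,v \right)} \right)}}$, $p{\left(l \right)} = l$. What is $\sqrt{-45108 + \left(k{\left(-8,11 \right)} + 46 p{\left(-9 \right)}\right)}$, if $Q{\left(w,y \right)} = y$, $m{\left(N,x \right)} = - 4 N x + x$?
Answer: $\frac{i \sqrt{262934654}}{76} \approx 213.36 i$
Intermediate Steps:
$m{\left(N,x \right)} = x - 4 N x$ ($m{\left(N,x \right)} = - 4 N x + x = x - 4 N x$)
$k{\left(v,F \right)} = - \frac{F}{19 v}$ ($k{\left(v,F \right)} = \frac{F}{v \left(1 - 20\right)} = \frac{F}{v \left(-19\right)} = \frac{F}{\left(-19\right) v} = F \left(- \frac{1}{19 v}\right) = - \frac{F}{19 v}$)
$\sqrt{-45108 + \left(k{\left(-8,11 \right)} + 46 p{\left(-9 \right)}\right)} = \sqrt{-45108 + \left(\left(- \frac{1}{19}\right) 11 \frac{1}{-8} + 46 \left(-9\right)\right)} = \sqrt{-45108 - \left(414 + \frac{11}{19} \left(- \frac{1}{8}\right)\right)} = \sqrt{-45108 + \left(\frac{11}{152} - 414\right)} = \sqrt{-45108 - \frac{62917}{152}} = \sqrt{- \frac{6919333}{152}} = \frac{i \sqrt{262934654}}{76}$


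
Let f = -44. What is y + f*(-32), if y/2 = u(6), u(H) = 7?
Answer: 1422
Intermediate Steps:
y = 14 (y = 2*7 = 14)
y + f*(-32) = 14 - 44*(-32) = 14 + 1408 = 1422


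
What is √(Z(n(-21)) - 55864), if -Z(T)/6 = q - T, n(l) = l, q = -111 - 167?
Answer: I*√54322 ≈ 233.07*I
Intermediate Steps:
q = -278
Z(T) = 1668 + 6*T (Z(T) = -6*(-278 - T) = 1668 + 6*T)
√(Z(n(-21)) - 55864) = √((1668 + 6*(-21)) - 55864) = √((1668 - 126) - 55864) = √(1542 - 55864) = √(-54322) = I*√54322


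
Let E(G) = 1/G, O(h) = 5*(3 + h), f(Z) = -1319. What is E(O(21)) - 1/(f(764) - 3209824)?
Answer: 356807/42815240 ≈ 0.0083336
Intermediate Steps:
O(h) = 15 + 5*h
E(O(21)) - 1/(f(764) - 3209824) = 1/(15 + 5*21) - 1/(-1319 - 3209824) = 1/(15 + 105) - 1/(-3211143) = 1/120 - 1*(-1/3211143) = 1/120 + 1/3211143 = 356807/42815240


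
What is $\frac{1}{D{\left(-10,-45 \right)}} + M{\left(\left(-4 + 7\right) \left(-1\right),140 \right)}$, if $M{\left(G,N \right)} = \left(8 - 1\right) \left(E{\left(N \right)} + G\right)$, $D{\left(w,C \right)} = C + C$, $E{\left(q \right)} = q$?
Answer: $\frac{86309}{90} \approx 958.99$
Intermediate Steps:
$D{\left(w,C \right)} = 2 C$
$M{\left(G,N \right)} = 7 G + 7 N$ ($M{\left(G,N \right)} = \left(8 - 1\right) \left(N + G\right) = 7 \left(G + N\right) = 7 G + 7 N$)
$\frac{1}{D{\left(-10,-45 \right)}} + M{\left(\left(-4 + 7\right) \left(-1\right),140 \right)} = \frac{1}{2 \left(-45\right)} + \left(7 \left(-4 + 7\right) \left(-1\right) + 7 \cdot 140\right) = \frac{1}{-90} + \left(7 \cdot 3 \left(-1\right) + 980\right) = - \frac{1}{90} + \left(7 \left(-3\right) + 980\right) = - \frac{1}{90} + \left(-21 + 980\right) = - \frac{1}{90} + 959 = \frac{86309}{90}$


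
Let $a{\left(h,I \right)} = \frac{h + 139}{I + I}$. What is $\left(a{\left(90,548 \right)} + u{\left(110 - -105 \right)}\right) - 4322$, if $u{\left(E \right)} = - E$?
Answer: $- \frac{4972323}{1096} \approx -4536.8$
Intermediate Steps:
$a{\left(h,I \right)} = \frac{139 + h}{2 I}$
$\left(a{\left(90,548 \right)} + u{\left(110 - -105 \right)}\right) - 4322 = \left(\frac{139 + 90}{2 \cdot 548} - \left(110 - -105\right)\right) - 4322 = \left(\frac{1}{2} \cdot \frac{1}{548} \cdot 229 - \left(110 + 105\right)\right) - 4322 = \left(\frac{229}{1096} - 215\right) - 4322 = - \frac{235411}{1096} - 4322 = - \frac{4972323}{1096}$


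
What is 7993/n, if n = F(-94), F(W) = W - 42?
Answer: -7993/136 ≈ -58.772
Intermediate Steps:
F(W) = -42 + W
n = -136 (n = -42 - 94 = -136)
7993/n = 7993/(-136) = 7993*(-1/136) = -7993/136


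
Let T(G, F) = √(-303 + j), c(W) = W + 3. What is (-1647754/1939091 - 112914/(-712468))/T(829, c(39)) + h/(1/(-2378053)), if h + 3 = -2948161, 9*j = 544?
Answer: 7010890244692 + 1432532213547*I*√2183/1507951222810802 ≈ 7.0109e+12 + 0.044386*I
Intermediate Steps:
j = 544/9 (j = (⅑)*544 = 544/9 ≈ 60.444)
c(W) = 3 + W
h = -2948164 (h = -3 - 2948161 = -2948164)
T(G, F) = I*√2183/3 (T(G, F) = √(-303 + 544/9) = √(-2183/9) = I*√2183/3)
(-1647754/1939091 - 112914/(-712468))/T(829, c(39)) + h/(1/(-2378053)) = (-1647754/1939091 - 112914/(-712468))/((I*√2183/3)) - 2948164/(1/(-2378053)) = (-1647754*1/1939091 - 112914*(-1/712468))*(-3*I*√2183/2183) - 2948164/(-1/2378053) = (-1647754/1939091 + 56457/356234)*(-3*I*√2183/2183) - 2948164*(-2378053) = -(-1432532213547)*I*√2183/1507951222810802 + 7010890244692 = 1432532213547*I*√2183/1507951222810802 + 7010890244692 = 7010890244692 + 1432532213547*I*√2183/1507951222810802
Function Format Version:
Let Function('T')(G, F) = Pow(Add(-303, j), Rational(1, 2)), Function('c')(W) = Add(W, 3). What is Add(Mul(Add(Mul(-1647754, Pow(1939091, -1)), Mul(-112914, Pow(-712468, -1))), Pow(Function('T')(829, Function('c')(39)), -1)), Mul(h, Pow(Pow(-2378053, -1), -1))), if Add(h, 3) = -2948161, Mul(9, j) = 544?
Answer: Add(7010890244692, Mul(Rational(1432532213547, 1507951222810802), I, Pow(2183, Rational(1, 2)))) ≈ Add(7.0109e+12, Mul(0.044386, I))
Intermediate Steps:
j = Rational(544, 9) (j = Mul(Rational(1, 9), 544) = Rational(544, 9) ≈ 60.444)
Function('c')(W) = Add(3, W)
h = -2948164 (h = Add(-3, -2948161) = -2948164)
Function('T')(G, F) = Mul(Rational(1, 3), I, Pow(2183, Rational(1, 2))) (Function('T')(G, F) = Pow(Add(-303, Rational(544, 9)), Rational(1, 2)) = Pow(Rational(-2183, 9), Rational(1, 2)) = Mul(Rational(1, 3), I, Pow(2183, Rational(1, 2))))
Add(Mul(Add(Mul(-1647754, Pow(1939091, -1)), Mul(-112914, Pow(-712468, -1))), Pow(Function('T')(829, Function('c')(39)), -1)), Mul(h, Pow(Pow(-2378053, -1), -1))) = Add(Mul(Add(Mul(-1647754, Pow(1939091, -1)), Mul(-112914, Pow(-712468, -1))), Pow(Mul(Rational(1, 3), I, Pow(2183, Rational(1, 2))), -1)), Mul(-2948164, Pow(Pow(-2378053, -1), -1))) = Add(Mul(Add(Mul(-1647754, Rational(1, 1939091)), Mul(-112914, Rational(-1, 712468))), Mul(Rational(-3, 2183), I, Pow(2183, Rational(1, 2)))), Mul(-2948164, Pow(Rational(-1, 2378053), -1))) = Add(Mul(Add(Rational(-1647754, 1939091), Rational(56457, 356234)), Mul(Rational(-3, 2183), I, Pow(2183, Rational(1, 2)))), Mul(-2948164, -2378053)) = Add(Mul(Rational(-477510737849, 690770143294), Mul(Rational(-3, 2183), I, Pow(2183, Rational(1, 2)))), 7010890244692) = Add(Mul(Rational(1432532213547, 1507951222810802), I, Pow(2183, Rational(1, 2))), 7010890244692) = Add(7010890244692, Mul(Rational(1432532213547, 1507951222810802), I, Pow(2183, Rational(1, 2))))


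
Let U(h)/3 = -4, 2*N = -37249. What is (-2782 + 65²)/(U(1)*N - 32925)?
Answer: 481/63523 ≈ 0.0075721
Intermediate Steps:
N = -37249/2 (N = (½)*(-37249) = -37249/2 ≈ -18625.)
U(h) = -12 (U(h) = 3*(-4) = -12)
(-2782 + 65²)/(U(1)*N - 32925) = (-2782 + 65²)/(-12*(-37249/2) - 32925) = (-2782 + 4225)/(223494 - 32925) = 1443/190569 = 1443*(1/190569) = 481/63523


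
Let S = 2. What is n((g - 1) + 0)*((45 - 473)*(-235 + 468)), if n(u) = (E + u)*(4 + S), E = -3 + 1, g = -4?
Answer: 4188408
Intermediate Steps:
E = -2
n(u) = -12 + 6*u (n(u) = (-2 + u)*(4 + 2) = (-2 + u)*6 = -12 + 6*u)
n((g - 1) + 0)*((45 - 473)*(-235 + 468)) = (-12 + 6*((-4 - 1) + 0))*((45 - 473)*(-235 + 468)) = (-12 + 6*(-5 + 0))*(-428*233) = (-12 + 6*(-5))*(-99724) = (-12 - 30)*(-99724) = -42*(-99724) = 4188408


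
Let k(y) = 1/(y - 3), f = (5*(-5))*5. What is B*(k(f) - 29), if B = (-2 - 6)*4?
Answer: 3713/4 ≈ 928.25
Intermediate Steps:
f = -125 (f = -25*5 = -125)
k(y) = 1/(-3 + y)
B = -32 (B = -8*4 = -32)
B*(k(f) - 29) = -32*(1/(-3 - 125) - 29) = -32*(1/(-128) - 29) = -32*(-1/128 - 29) = -32*(-3713/128) = 3713/4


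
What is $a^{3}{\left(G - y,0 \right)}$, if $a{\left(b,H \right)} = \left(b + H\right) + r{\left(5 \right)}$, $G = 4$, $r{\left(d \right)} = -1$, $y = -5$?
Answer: $512$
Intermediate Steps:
$a{\left(b,H \right)} = -1 + H + b$ ($a{\left(b,H \right)} = \left(b + H\right) - 1 = \left(H + b\right) - 1 = -1 + H + b$)
$a^{3}{\left(G - y,0 \right)} = \left(-1 + 0 + \left(4 - -5\right)\right)^{3} = \left(-1 + 0 + \left(4 + 5\right)\right)^{3} = \left(-1 + 0 + 9\right)^{3} = 8^{3} = 512$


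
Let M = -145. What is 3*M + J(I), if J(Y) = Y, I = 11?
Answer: -424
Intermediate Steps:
3*M + J(I) = 3*(-145) + 11 = -435 + 11 = -424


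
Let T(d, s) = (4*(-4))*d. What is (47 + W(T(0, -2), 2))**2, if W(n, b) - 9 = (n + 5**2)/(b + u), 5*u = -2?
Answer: 328329/64 ≈ 5130.1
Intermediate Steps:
u = -2/5 (u = (1/5)*(-2) = -2/5 ≈ -0.40000)
T(d, s) = -16*d
W(n, b) = 9 + (25 + n)/(-2/5 + b) (W(n, b) = 9 + (n + 5**2)/(b - 2/5) = 9 + (n + 25)/(-2/5 + b) = 9 + (25 + n)/(-2/5 + b))
(47 + W(T(0, -2), 2))**2 = (47 + (107 + 5*(-16*0) + 45*2)/(-2 + 5*2))**2 = (47 + (107 + 5*0 + 90)/(-2 + 10))**2 = (47 + (107 + 0 + 90)/8)**2 = (47 + (1/8)*197)**2 = (47 + 197/8)**2 = (573/8)**2 = 328329/64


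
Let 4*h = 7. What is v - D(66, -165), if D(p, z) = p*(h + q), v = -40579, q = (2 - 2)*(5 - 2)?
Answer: -81389/2 ≈ -40695.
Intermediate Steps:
h = 7/4 (h = (¼)*7 = 7/4 ≈ 1.7500)
q = 0 (q = 0*3 = 0)
D(p, z) = 7*p/4 (D(p, z) = p*(7/4 + 0) = p*(7/4) = 7*p/4)
v - D(66, -165) = -40579 - 7*66/4 = -40579 - 1*231/2 = -40579 - 231/2 = -81389/2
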